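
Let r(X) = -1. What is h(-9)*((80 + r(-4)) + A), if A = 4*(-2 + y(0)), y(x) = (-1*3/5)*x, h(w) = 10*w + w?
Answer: -7029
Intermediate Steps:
h(w) = 11*w
y(x) = -3*x/5 (y(x) = (-3*⅕)*x = -3*x/5)
A = -8 (A = 4*(-2 - ⅗*0) = 4*(-2 + 0) = 4*(-2) = -8)
h(-9)*((80 + r(-4)) + A) = (11*(-9))*((80 - 1) - 8) = -99*(79 - 8) = -99*71 = -7029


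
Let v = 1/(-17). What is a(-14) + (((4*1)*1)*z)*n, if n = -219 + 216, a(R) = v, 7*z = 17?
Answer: -3475/119 ≈ -29.202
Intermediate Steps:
z = 17/7 (z = (1/7)*17 = 17/7 ≈ 2.4286)
v = -1/17 ≈ -0.058824
a(R) = -1/17
n = -3
a(-14) + (((4*1)*1)*z)*n = -1/17 + (((4*1)*1)*(17/7))*(-3) = -1/17 + ((4*1)*(17/7))*(-3) = -1/17 + (4*(17/7))*(-3) = -1/17 + (68/7)*(-3) = -1/17 - 204/7 = -3475/119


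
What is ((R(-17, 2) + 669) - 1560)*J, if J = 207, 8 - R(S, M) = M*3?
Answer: -184023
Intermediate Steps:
R(S, M) = 8 - 3*M (R(S, M) = 8 - M*3 = 8 - 3*M)
((R(-17, 2) + 669) - 1560)*J = (((8 - 3*2) + 669) - 1560)*207 = (((8 - 6) + 669) - 1560)*207 = ((2 + 669) - 1560)*207 = (671 - 1560)*207 = -889*207 = -184023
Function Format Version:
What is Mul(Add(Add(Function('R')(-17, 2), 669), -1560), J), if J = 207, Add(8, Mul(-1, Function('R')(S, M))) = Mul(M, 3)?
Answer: -184023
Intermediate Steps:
Function('R')(S, M) = Add(8, Mul(-3, M)) (Function('R')(S, M) = Add(8, Mul(-1, Mul(M, 3))) = Add(8, Mul(-1, Mul(3, M))) = Add(8, Mul(-3, M)))
Mul(Add(Add(Function('R')(-17, 2), 669), -1560), J) = Mul(Add(Add(Add(8, Mul(-3, 2)), 669), -1560), 207) = Mul(Add(Add(Add(8, -6), 669), -1560), 207) = Mul(Add(Add(2, 669), -1560), 207) = Mul(Add(671, -1560), 207) = Mul(-889, 207) = -184023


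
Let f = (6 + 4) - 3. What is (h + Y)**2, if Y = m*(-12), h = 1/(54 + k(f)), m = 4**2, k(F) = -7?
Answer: 81414529/2209 ≈ 36856.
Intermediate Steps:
f = 7 (f = 10 - 3 = 7)
m = 16
h = 1/47 (h = 1/(54 - 7) = 1/47 ≈ 0.021277)
Y = -192 (Y = 16*(-12) = -192)
(h + Y)**2 = (1/47 - 192)**2 = (-9023/47)**2 = 81414529/2209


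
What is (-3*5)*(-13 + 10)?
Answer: 45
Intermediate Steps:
(-3*5)*(-13 + 10) = -15*(-3) = 45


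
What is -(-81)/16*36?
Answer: 729/4 ≈ 182.25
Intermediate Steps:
-(-81)/16*36 = -9*(-9/16)*36 = (81/16)*36 = 729/4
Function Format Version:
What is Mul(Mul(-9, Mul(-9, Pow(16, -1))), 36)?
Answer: Rational(729, 4) ≈ 182.25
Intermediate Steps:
Mul(Mul(-9, Mul(-9, Pow(16, -1))), 36) = Mul(Mul(-9, Mul(-9, Rational(1, 16))), 36) = Mul(Mul(-9, Rational(-9, 16)), 36) = Mul(Rational(81, 16), 36) = Rational(729, 4)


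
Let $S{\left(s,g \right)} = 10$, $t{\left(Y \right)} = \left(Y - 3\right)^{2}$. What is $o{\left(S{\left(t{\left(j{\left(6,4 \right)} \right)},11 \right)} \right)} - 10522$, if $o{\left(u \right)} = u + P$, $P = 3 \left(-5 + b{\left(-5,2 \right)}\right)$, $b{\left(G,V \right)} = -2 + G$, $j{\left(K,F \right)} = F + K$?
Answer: $-10548$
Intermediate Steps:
$t{\left(Y \right)} = \left(-3 + Y\right)^{2}$
$P = -36$ ($P = 3 \left(-5 - 7\right) = 3 \left(-12\right) = -36$)
$o{\left(u \right)} = -36 + u$ ($o{\left(u \right)} = u - 36 = -36 + u$)
$o{\left(S{\left(t{\left(j{\left(6,4 \right)} \right)},11 \right)} \right)} - 10522 = \left(-36 + 10\right) - 10522 = -26 - 10522 = -10548$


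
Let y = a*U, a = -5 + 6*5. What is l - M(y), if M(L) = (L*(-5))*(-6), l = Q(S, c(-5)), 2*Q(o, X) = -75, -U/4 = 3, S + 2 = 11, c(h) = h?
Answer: 17925/2 ≈ 8962.5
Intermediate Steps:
S = 9 (S = -2 + 11 = 9)
U = -12 (U = -4*3 = -12)
a = 25 (a = -5 + 30 = 25)
Q(o, X) = -75/2 (Q(o, X) = (1/2)*(-75) = -75/2)
y = -300 (y = 25*(-12) = -300)
l = -75/2 ≈ -37.500
M(L) = 30*L (M(L) = -5*L*(-6) = 30*L)
l - M(y) = -75/2 - 30*(-300) = -75/2 - 1*(-9000) = -75/2 + 9000 = 17925/2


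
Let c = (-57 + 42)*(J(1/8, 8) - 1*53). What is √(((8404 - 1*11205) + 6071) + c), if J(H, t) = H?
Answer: √65010/4 ≈ 63.743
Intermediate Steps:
c = 6345/8 (c = (-57 + 42)*(1/8 - 1*53) = -15*(1*(⅛) - 53) = -15*(⅛ - 53) = -15*(-423/8) = 6345/8 ≈ 793.13)
√(((8404 - 1*11205) + 6071) + c) = √(((8404 - 1*11205) + 6071) + 6345/8) = √(((8404 - 11205) + 6071) + 6345/8) = √((-2801 + 6071) + 6345/8) = √(3270 + 6345/8) = √(32505/8) = √65010/4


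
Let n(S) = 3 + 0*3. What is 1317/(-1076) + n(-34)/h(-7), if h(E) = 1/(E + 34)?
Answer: 85839/1076 ≈ 79.776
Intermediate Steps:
n(S) = 3 (n(S) = 3 + 0 = 3)
h(E) = 1/(34 + E)
1317/(-1076) + n(-34)/h(-7) = 1317/(-1076) + 3/(1/(34 - 7)) = 1317*(-1/1076) + 3/(1/27) = -1317/1076 + 3/(1/27) = -1317/1076 + 3*27 = -1317/1076 + 81 = 85839/1076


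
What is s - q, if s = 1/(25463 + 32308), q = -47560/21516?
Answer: 228967523/103583403 ≈ 2.2105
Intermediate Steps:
q = -11890/5379 (q = -47560*1/21516 = -11890/5379 ≈ -2.2104)
s = 1/57771 ≈ 1.7310e-5
s - q = 1/57771 - 1*(-11890/5379) = 1/57771 + 11890/5379 = 228967523/103583403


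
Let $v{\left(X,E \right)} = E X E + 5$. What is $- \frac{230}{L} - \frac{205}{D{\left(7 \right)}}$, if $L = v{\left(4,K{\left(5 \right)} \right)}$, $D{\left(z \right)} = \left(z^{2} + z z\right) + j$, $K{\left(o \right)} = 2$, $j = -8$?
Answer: $- \frac{1667}{126} \approx -13.23$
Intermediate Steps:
$D{\left(z \right)} = -8 + 2 z^{2}$ ($D{\left(z \right)} = \left(z^{2} + z z\right) - 8 = \left(z^{2} + z^{2}\right) - 8 = 2 z^{2} - 8 = -8 + 2 z^{2}$)
$v{\left(X,E \right)} = 5 + X E^{2}$ ($v{\left(X,E \right)} = X E^{2} + 5 = 5 + X E^{2}$)
$L = 21$ ($L = 5 + 4 \cdot 2^{2} = 5 + 4 \cdot 4 = 5 + 16 = 21$)
$- \frac{230}{L} - \frac{205}{D{\left(7 \right)}} = - \frac{230}{21} - \frac{205}{-8 + 2 \cdot 7^{2}} = \left(-230\right) \frac{1}{21} - \frac{205}{-8 + 2 \cdot 49} = - \frac{230}{21} - \frac{205}{-8 + 98} = - \frac{230}{21} - \frac{205}{90} = - \frac{230}{21} - \frac{41}{18} = - \frac{1667}{126}$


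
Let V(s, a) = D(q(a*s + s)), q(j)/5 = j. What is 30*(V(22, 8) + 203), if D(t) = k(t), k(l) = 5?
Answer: 6240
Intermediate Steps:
q(j) = 5*j
D(t) = 5
V(s, a) = 5
30*(V(22, 8) + 203) = 30*(5 + 203) = 30*208 = 6240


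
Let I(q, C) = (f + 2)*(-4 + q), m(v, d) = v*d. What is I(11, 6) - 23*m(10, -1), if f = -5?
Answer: 209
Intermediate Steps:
m(v, d) = d*v
I(q, C) = 12 - 3*q (I(q, C) = (-5 + 2)*(-4 + q) = -3*(-4 + q) = 12 - 3*q)
I(11, 6) - 23*m(10, -1) = (12 - 3*11) - (-23)*10 = (12 - 33) - 23*(-10) = -21 + 230 = 209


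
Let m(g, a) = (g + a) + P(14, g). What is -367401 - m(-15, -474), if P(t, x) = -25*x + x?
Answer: -367272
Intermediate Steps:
P(t, x) = -24*x
m(g, a) = a - 23*g (m(g, a) = (g + a) - 24*g = (a + g) - 24*g = a - 23*g)
-367401 - m(-15, -474) = -367401 - (-474 - 23*(-15)) = -367401 - (-474 + 345) = -367401 - 1*(-129) = -367401 + 129 = -367272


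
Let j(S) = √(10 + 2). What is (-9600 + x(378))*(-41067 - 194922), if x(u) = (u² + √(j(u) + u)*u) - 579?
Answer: -31316920245 - 89203842*√(378 + 2*√3) ≈ -3.3059e+10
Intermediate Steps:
j(S) = 2*√3 (j(S) = √12 = 2*√3)
x(u) = -579 + u² + u*√(u + 2*√3) (x(u) = (u² + √(2*√3 + u)*u) - 579 = (u² + √(u + 2*√3)*u) - 579 = (u² + u*√(u + 2*√3)) - 579 = -579 + u² + u*√(u + 2*√3))
(-9600 + x(378))*(-41067 - 194922) = (-9600 + (-579 + 378² + 378*√(378 + 2*√3)))*(-41067 - 194922) = (-9600 + (-579 + 142884 + 378*√(378 + 2*√3)))*(-235989) = (-9600 + (142305 + 378*√(378 + 2*√3)))*(-235989) = (132705 + 378*√(378 + 2*√3))*(-235989) = -31316920245 - 89203842*√(378 + 2*√3)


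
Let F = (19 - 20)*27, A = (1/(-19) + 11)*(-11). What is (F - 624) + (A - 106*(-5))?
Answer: -4587/19 ≈ -241.42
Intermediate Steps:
A = -2288/19 (A = (-1/19 + 11)*(-11) = (208/19)*(-11) = -2288/19 ≈ -120.42)
F = -27 (F = -1*27 = -27)
(F - 624) + (A - 106*(-5)) = (-27 - 624) + (-2288/19 - 106*(-5)) = -651 + (-2288/19 - 1*(-530)) = -651 + (-2288/19 + 530) = -651 + 7782/19 = -4587/19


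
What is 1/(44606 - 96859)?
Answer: -1/52253 ≈ -1.9138e-5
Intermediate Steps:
1/(44606 - 96859) = 1/(-52253) = -1/52253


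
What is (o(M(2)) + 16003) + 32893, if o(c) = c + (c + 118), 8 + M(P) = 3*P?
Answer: 49010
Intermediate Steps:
M(P) = -8 + 3*P
o(c) = 118 + 2*c (o(c) = c + (118 + c) = 118 + 2*c)
(o(M(2)) + 16003) + 32893 = ((118 + 2*(-8 + 3*2)) + 16003) + 32893 = ((118 + 2*(-8 + 6)) + 16003) + 32893 = ((118 + 2*(-2)) + 16003) + 32893 = ((118 - 4) + 16003) + 32893 = (114 + 16003) + 32893 = 16117 + 32893 = 49010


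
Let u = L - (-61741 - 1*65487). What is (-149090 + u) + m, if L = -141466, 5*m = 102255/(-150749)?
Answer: -24621553123/150749 ≈ -1.6333e+5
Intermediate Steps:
m = -20451/150749 (m = (102255/(-150749))/5 = (102255*(-1/150749))/5 = (⅕)*(-102255/150749) = -20451/150749 ≈ -0.13566)
u = -14238 (u = -141466 - (-61741 - 1*65487) = -141466 - (-61741 - 65487) = -141466 - 1*(-127228) = -141466 + 127228 = -14238)
(-149090 + u) + m = (-149090 - 14238) - 20451/150749 = -163328 - 20451/150749 = -24621553123/150749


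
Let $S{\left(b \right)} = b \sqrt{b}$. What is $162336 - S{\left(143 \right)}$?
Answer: $162336 - 143 \sqrt{143} \approx 1.6063 \cdot 10^{5}$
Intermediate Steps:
$S{\left(b \right)} = b^{\frac{3}{2}}$
$162336 - S{\left(143 \right)} = 162336 - 143^{\frac{3}{2}} = 162336 - 143 \sqrt{143}$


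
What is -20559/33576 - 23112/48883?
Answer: -593664703/547098536 ≈ -1.0851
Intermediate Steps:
-20559/33576 - 23112/48883 = -20559*1/33576 - 23112*1/48883 = -6853/11192 - 23112/48883 = -593664703/547098536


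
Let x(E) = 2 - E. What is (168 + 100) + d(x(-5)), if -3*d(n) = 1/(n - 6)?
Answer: 803/3 ≈ 267.67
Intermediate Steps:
d(n) = -1/(3*(-6 + n)) (d(n) = -1/(3*(n - 6)) = -1/(3*(-6 + n)))
(168 + 100) + d(x(-5)) = (168 + 100) - 1/(-18 + 3*(2 - 1*(-5))) = 268 - 1/(-18 + 3*(2 + 5)) = 268 - 1/(-18 + 3*7) = 268 - 1/(-18 + 21) = 268 - 1/3 = 268 - 1*⅓ = 268 - ⅓ = 803/3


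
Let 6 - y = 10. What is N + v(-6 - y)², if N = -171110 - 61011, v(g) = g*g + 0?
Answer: -232105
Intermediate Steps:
y = -4 (y = 6 - 1*10 = 6 - 10 = -4)
v(g) = g² (v(g) = g² + 0 = g²)
N = -232121
N + v(-6 - y)² = -232121 + ((-6 - 1*(-4))²)² = -232121 + ((-6 + 4)²)² = -232121 + ((-2)²)² = -232121 + 4² = -232121 + 16 = -232105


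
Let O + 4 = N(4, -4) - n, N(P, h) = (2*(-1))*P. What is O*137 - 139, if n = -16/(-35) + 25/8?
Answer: -636651/280 ≈ -2273.8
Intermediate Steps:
N(P, h) = -2*P
n = 1003/280 (n = -16*(-1/35) + 25*(1/8) = 16/35 + 25/8 = 1003/280 ≈ 3.5821)
O = -4363/280 (O = -4 + (-2*4 - 1*1003/280) = -4 + (-8 - 1003/280) = -4 - 3243/280 = -4363/280 ≈ -15.582)
O*137 - 139 = -4363/280*137 - 139 = -597731/280 - 139 = -636651/280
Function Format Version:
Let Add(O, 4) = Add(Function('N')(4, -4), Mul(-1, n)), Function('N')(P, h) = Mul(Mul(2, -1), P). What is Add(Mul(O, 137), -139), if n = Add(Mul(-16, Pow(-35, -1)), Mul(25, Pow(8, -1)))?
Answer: Rational(-636651, 280) ≈ -2273.8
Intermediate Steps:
Function('N')(P, h) = Mul(-2, P)
n = Rational(1003, 280) (n = Add(Mul(-16, Rational(-1, 35)), Mul(25, Rational(1, 8))) = Add(Rational(16, 35), Rational(25, 8)) = Rational(1003, 280) ≈ 3.5821)
O = Rational(-4363, 280) (O = Add(-4, Add(Mul(-2, 4), Mul(-1, Rational(1003, 280)))) = Add(-4, Add(-8, Rational(-1003, 280))) = Add(-4, Rational(-3243, 280)) = Rational(-4363, 280) ≈ -15.582)
Add(Mul(O, 137), -139) = Add(Mul(Rational(-4363, 280), 137), -139) = Add(Rational(-597731, 280), -139) = Rational(-636651, 280)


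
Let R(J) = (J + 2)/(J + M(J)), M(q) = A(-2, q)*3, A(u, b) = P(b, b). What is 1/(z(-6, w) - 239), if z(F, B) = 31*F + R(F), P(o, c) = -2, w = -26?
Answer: -3/1274 ≈ -0.0023548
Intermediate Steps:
A(u, b) = -2
M(q) = -6 (M(q) = -2*3 = -6)
R(J) = (2 + J)/(-6 + J) (R(J) = (J + 2)/(J - 6) = (2 + J)/(-6 + J))
z(F, B) = 31*F + (2 + F)/(-6 + F)
1/(z(-6, w) - 239) = 1/((2 - 6 + 31*(-6)*(-6 - 6))/(-6 - 6) - 239) = 1/((2 - 6 + 31*(-6)*(-12))/(-12) - 239) = 1/(-(2 - 6 + 2232)/12 - 239) = 1/(-1/12*2228 - 239) = 1/(-557/3 - 239) = 1/(-1274/3) = -3/1274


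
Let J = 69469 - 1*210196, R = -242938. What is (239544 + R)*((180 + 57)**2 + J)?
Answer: 286989852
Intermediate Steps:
J = -140727 (J = 69469 - 210196 = -140727)
(239544 + R)*((180 + 57)**2 + J) = (239544 - 242938)*((180 + 57)**2 - 140727) = -3394*(237**2 - 140727) = -3394*(56169 - 140727) = -3394*(-84558) = 286989852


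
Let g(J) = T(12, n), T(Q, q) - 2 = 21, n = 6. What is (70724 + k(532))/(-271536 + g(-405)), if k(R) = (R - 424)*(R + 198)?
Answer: -149564/271513 ≈ -0.55085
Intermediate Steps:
T(Q, q) = 23 (T(Q, q) = 2 + 21 = 23)
g(J) = 23
k(R) = (-424 + R)*(198 + R)
(70724 + k(532))/(-271536 + g(-405)) = (70724 + (-83952 + 532² - 226*532))/(-271536 + 23) = (70724 + (-83952 + 283024 - 120232))/(-271513) = (70724 + 78840)*(-1/271513) = 149564*(-1/271513) = -149564/271513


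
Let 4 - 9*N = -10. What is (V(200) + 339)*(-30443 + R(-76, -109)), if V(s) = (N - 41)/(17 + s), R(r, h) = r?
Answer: -2243865392/217 ≈ -1.0340e+7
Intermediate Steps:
N = 14/9 (N = 4/9 - 1/9*(-10) = 4/9 + 10/9 = 14/9 ≈ 1.5556)
V(s) = -355/(9*(17 + s)) (V(s) = (14/9 - 41)/(17 + s) = -355/(9*(17 + s)))
(V(200) + 339)*(-30443 + R(-76, -109)) = (-355/(153 + 9*200) + 339)*(-30443 - 76) = (-355/(153 + 1800) + 339)*(-30519) = (-355/1953 + 339)*(-30519) = (661712/1953)*(-30519) = -2243865392/217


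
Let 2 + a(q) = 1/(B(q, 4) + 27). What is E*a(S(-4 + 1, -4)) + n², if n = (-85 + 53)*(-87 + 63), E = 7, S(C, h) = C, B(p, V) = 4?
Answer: 18284117/31 ≈ 5.8981e+5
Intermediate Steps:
a(q) = -61/31 (a(q) = -2 + 1/(4 + 27) = -2 + 1/31 = -61/31)
n = 768 (n = -32*(-24) = 768)
E*a(S(-4 + 1, -4)) + n² = 7*(-61/31) + 768² = -427/31 + 589824 = 18284117/31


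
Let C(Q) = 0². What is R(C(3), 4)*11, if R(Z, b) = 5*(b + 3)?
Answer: 385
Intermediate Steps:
C(Q) = 0
R(Z, b) = 15 + 5*b (R(Z, b) = 5*(3 + b) = 15 + 5*b)
R(C(3), 4)*11 = (15 + 5*4)*11 = (15 + 20)*11 = 35*11 = 385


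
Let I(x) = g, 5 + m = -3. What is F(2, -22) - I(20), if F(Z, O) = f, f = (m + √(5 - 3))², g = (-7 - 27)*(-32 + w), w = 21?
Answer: -374 + (8 - √2)² ≈ -330.63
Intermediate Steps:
g = 374 (g = (-7 - 27)*(-32 + 21) = -34*(-11) = 374)
m = -8 (m = -5 - 3 = -8)
I(x) = 374
f = (-8 + √2)² (f = (-8 + √(5 - 3))² = (-8 + √2)² ≈ 43.373)
F(Z, O) = (8 - √2)²
F(2, -22) - I(20) = (8 - √2)² - 1*374 = (8 - √2)² - 374 = -374 + (8 - √2)²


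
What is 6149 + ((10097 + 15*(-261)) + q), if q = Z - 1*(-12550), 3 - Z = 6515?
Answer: 18369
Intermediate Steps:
Z = -6512 (Z = 3 - 1*6515 = 3 - 6515 = -6512)
q = 6038 (q = -6512 - 1*(-12550) = -6512 + 12550 = 6038)
6149 + ((10097 + 15*(-261)) + q) = 6149 + ((10097 + 15*(-261)) + 6038) = 6149 + ((10097 - 3915) + 6038) = 6149 + (6182 + 6038) = 6149 + 12220 = 18369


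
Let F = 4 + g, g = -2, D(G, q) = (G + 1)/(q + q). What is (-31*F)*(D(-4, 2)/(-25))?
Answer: -93/50 ≈ -1.8600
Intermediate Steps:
D(G, q) = (1 + G)/(2*q) (D(G, q) = (1 + G)/((2*q)) = (1 + G)*(1/(2*q)) = (1 + G)/(2*q))
F = 2 (F = 4 - 2 = 2)
(-31*F)*(D(-4, 2)/(-25)) = (-31*2)*(((1/2)*(1 - 4)/2)/(-25)) = -62*(1/2)*(1/2)*(-3)*(-1)/25 = -(-93)*(-1)/(2*25) = -62*3/100 = -93/50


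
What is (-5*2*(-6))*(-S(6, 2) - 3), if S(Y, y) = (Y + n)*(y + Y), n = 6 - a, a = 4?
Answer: -4020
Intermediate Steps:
n = 2 (n = 6 - 1*4 = 6 - 4 = 2)
S(Y, y) = (2 + Y)*(Y + y) (S(Y, y) = (Y + 2)*(y + Y) = (2 + Y)*(Y + y))
(-5*2*(-6))*(-S(6, 2) - 3) = (-5*2*(-6))*(-(6² + 2*6 + 2*2 + 6*2) - 3) = (-10*(-6))*(-(36 + 12 + 4 + 12) - 3) = 60*(-1*64 - 3) = 60*(-64 - 3) = 60*(-67) = -4020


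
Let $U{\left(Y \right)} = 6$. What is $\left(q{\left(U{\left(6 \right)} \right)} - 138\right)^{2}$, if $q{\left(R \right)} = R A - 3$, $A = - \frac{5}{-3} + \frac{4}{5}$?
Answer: $\frac{398161}{25} \approx 15926.0$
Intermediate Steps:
$A = \frac{37}{15}$ ($A = \left(-5\right) \left(- \frac{1}{3}\right) + 4 \cdot \frac{1}{5} = \frac{5}{3} + \frac{4}{5} = \frac{37}{15} \approx 2.4667$)
$q{\left(R \right)} = -3 + \frac{37 R}{15}$ ($q{\left(R \right)} = R \frac{37}{15} - 3 = \frac{37 R}{15} - 3 = -3 + \frac{37 R}{15}$)
$\left(q{\left(U{\left(6 \right)} \right)} - 138\right)^{2} = \left(\left(-3 + \frac{37}{15} \cdot 6\right) - 138\right)^{2} = \left(\left(-3 + \frac{74}{5}\right) - 138\right)^{2} = \left(\frac{59}{5} - 138\right)^{2} = \left(- \frac{631}{5}\right)^{2} = \frac{398161}{25}$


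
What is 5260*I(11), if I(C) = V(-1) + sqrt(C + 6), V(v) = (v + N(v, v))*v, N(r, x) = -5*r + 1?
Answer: -26300 + 5260*sqrt(17) ≈ -4612.5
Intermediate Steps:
N(r, x) = 1 - 5*r
V(v) = v*(1 - 4*v) (V(v) = (v + (1 - 5*v))*v = (1 - 4*v)*v = v*(1 - 4*v))
I(C) = -5 + sqrt(6 + C) (I(C) = -(1 - 4*(-1)) + sqrt(C + 6) = -(1 + 4) + sqrt(6 + C) = -1*5 + sqrt(6 + C) = -5 + sqrt(6 + C))
5260*I(11) = 5260*(-5 + sqrt(6 + 11)) = 5260*(-5 + sqrt(17)) = -26300 + 5260*sqrt(17)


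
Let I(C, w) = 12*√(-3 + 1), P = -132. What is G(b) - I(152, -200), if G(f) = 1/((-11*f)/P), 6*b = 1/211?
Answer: 15192 - 12*I*√2 ≈ 15192.0 - 16.971*I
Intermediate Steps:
b = 1/1266 (b = (⅙)/211 = (⅙)*(1/211) = 1/1266 ≈ 0.00078989)
I(C, w) = 12*I*√2 (I(C, w) = 12*√(-2) = 12*(I*√2) = 12*I*√2)
G(f) = 12/f (G(f) = 1/(-11*f/(-132)) = 1/(-11*f*(-1/132)) = 1/(f/12) = 12/f)
G(b) - I(152, -200) = 12/(1/1266) - 12*I*√2 = 12*1266 - 12*I*√2 = 15192 - 12*I*√2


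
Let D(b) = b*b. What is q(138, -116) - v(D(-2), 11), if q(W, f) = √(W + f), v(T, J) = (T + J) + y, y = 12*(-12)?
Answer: 129 + √22 ≈ 133.69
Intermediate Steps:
y = -144
D(b) = b²
v(T, J) = -144 + J + T (v(T, J) = (T + J) - 144 = (J + T) - 144 = -144 + J + T)
q(138, -116) - v(D(-2), 11) = √(138 - 116) - (-144 + 11 + (-2)²) = √22 - (-144 + 11 + 4) = √22 - 1*(-129) = √22 + 129 = 129 + √22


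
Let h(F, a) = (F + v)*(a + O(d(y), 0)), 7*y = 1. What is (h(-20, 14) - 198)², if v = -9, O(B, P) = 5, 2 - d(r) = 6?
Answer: 561001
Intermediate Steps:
y = ⅐ (y = (⅐)*1 = ⅐ ≈ 0.14286)
d(r) = -4 (d(r) = 2 - 1*6 = 2 - 6 = -4)
h(F, a) = (-9 + F)*(5 + a) (h(F, a) = (F - 9)*(a + 5) = (-9 + F)*(5 + a))
(h(-20, 14) - 198)² = ((-45 - 9*14 + 5*(-20) - 20*14) - 198)² = ((-45 - 126 - 100 - 280) - 198)² = (-551 - 198)² = (-749)² = 561001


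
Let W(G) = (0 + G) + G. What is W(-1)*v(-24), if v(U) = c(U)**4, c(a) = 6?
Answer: -2592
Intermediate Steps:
v(U) = 1296 (v(U) = 6**4 = 1296)
W(G) = 2*G (W(G) = G + G = 2*G)
W(-1)*v(-24) = (2*(-1))*1296 = -2*1296 = -2592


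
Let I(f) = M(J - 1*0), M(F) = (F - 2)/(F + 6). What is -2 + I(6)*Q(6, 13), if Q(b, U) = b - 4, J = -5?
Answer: -16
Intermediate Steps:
Q(b, U) = -4 + b
M(F) = (-2 + F)/(6 + F)
I(f) = -7 (I(f) = (-2 + (-5 - 1*0))/(6 + (-5 - 1*0)) = (-2 + (-5 + 0))/(6 + (-5 + 0)) = (-2 - 5)/(6 - 5) = -7/1 = 1*(-7) = -7)
-2 + I(6)*Q(6, 13) = -2 - 7*(-4 + 6) = -2 - 7*2 = -2 - 14 = -16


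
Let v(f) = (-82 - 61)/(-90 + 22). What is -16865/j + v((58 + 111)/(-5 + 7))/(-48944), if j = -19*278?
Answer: 1477084283/462618688 ≈ 3.1929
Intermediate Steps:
v(f) = 143/68 (v(f) = -143/(-68) = -143*(-1/68) = 143/68)
j = -5282
-16865/j + v((58 + 111)/(-5 + 7))/(-48944) = -16865/(-5282) + (143/68)/(-48944) = -16865*(-1/5282) + (143/68)*(-1/48944) = 16865/5282 - 143/3328192 = 1477084283/462618688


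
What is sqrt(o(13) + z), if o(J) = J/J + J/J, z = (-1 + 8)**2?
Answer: sqrt(51) ≈ 7.1414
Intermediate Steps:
z = 49 (z = 7**2 = 49)
o(J) = 2 (o(J) = 1 + 1 = 2)
sqrt(o(13) + z) = sqrt(2 + 49) = sqrt(51)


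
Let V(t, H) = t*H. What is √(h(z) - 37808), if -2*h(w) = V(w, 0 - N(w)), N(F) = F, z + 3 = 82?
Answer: 25*I*√222/2 ≈ 186.25*I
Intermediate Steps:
z = 79 (z = -3 + 82 = 79)
V(t, H) = H*t
h(w) = w²/2 (h(w) = -(0 - w)*w/2 = -(-w)*w/2 = -(-1)*w²/2 = w²/2)
√(h(z) - 37808) = √((½)*79² - 37808) = √((½)*6241 - 37808) = √(6241/2 - 37808) = √(-69375/2) = 25*I*√222/2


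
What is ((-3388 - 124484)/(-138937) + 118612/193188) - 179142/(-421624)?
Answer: 2771506965446159/1414599175804668 ≈ 1.9592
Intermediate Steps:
((-3388 - 124484)/(-138937) + 118612/193188) - 179142/(-421624) = (-127872*(-1/138937) + 118612*(1/193188)) - 179142*(-1/421624) = (127872/138937 + 29653/48297) + 89571/210812 = 10295732845/6710240289 + 89571/210812 = 2771506965446159/1414599175804668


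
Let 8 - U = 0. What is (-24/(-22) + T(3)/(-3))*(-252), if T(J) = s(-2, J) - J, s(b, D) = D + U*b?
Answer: -17808/11 ≈ -1618.9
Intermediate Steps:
U = 8 (U = 8 - 1*0 = 8 + 0 = 8)
s(b, D) = D + 8*b
T(J) = -16 (T(J) = (J + 8*(-2)) - J = (J - 16) - J = (-16 + J) - J = -16)
(-24/(-22) + T(3)/(-3))*(-252) = (-24/(-22) - 16/(-3))*(-252) = (-24*(-1/22) - 16*(-1/3))*(-252) = (12/11 + 16/3)*(-252) = (212/33)*(-252) = -17808/11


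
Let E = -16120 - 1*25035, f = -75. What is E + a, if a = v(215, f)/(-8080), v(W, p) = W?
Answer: -66506523/1616 ≈ -41155.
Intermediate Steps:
a = -43/1616 (a = 215/(-8080) = 215*(-1/8080) = -43/1616 ≈ -0.026609)
E = -41155 (E = -16120 - 25035 = -41155)
E + a = -41155 - 43/1616 = -66506523/1616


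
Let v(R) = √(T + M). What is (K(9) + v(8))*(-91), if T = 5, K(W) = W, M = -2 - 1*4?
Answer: -819 - 91*I ≈ -819.0 - 91.0*I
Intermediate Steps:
M = -6 (M = -2 - 4 = -6)
v(R) = I (v(R) = √(5 - 6) = √(-1) = I)
(K(9) + v(8))*(-91) = (9 + I)*(-91) = -819 - 91*I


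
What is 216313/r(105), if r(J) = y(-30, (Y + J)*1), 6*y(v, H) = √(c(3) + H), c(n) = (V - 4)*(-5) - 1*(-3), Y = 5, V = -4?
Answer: 432626*√17/17 ≈ 1.0493e+5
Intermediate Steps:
c(n) = 43 (c(n) = (-4 - 4)*(-5) - 1*(-3) = -8*(-5) + 3 = 40 + 3 = 43)
y(v, H) = √(43 + H)/6
r(J) = √(48 + J)/6 (r(J) = √(43 + (5 + J)*1)/6 = √(43 + (5 + J))/6 = √(48 + J)/6)
216313/r(105) = 216313/((√(48 + 105)/6)) = 216313/((√153/6)) = 216313/(((3*√17)/6)) = 216313/((√17/2)) = 216313*(2*√17/17) = 432626*√17/17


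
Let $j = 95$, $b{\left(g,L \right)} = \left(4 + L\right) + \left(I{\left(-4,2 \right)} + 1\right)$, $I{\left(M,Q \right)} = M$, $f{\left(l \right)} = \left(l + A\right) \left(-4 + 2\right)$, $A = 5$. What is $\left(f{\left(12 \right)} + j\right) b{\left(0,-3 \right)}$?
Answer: $-122$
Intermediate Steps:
$f{\left(l \right)} = -10 - 2 l$ ($f{\left(l \right)} = \left(l + 5\right) \left(-4 + 2\right) = \left(5 + l\right) \left(-2\right) = -10 - 2 l$)
$b{\left(g,L \right)} = 1 + L$ ($b{\left(g,L \right)} = \left(4 + L\right) + \left(-4 + 1\right) = \left(4 + L\right) - 3 = 1 + L$)
$\left(f{\left(12 \right)} + j\right) b{\left(0,-3 \right)} = \left(\left(-10 - 24\right) + 95\right) \left(1 - 3\right) = \left(\left(-10 - 24\right) + 95\right) \left(-2\right) = \left(-34 + 95\right) \left(-2\right) = 61 \left(-2\right) = -122$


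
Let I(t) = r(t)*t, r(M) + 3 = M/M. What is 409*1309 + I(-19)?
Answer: 535419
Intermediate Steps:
r(M) = -2 (r(M) = -3 + M/M = -3 + 1 = -2)
I(t) = -2*t
409*1309 + I(-19) = 409*1309 - 2*(-19) = 535381 + 38 = 535419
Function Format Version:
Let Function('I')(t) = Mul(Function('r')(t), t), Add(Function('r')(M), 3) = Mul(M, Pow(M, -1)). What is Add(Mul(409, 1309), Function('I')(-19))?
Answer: 535419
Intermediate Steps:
Function('r')(M) = -2 (Function('r')(M) = Add(-3, Mul(M, Pow(M, -1))) = Add(-3, 1) = -2)
Function('I')(t) = Mul(-2, t)
Add(Mul(409, 1309), Function('I')(-19)) = Add(Mul(409, 1309), Mul(-2, -19)) = Add(535381, 38) = 535419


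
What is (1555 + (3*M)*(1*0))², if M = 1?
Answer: 2418025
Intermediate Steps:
(1555 + (3*M)*(1*0))² = (1555 + (3*1)*(1*0))² = (1555 + 3*0)² = (1555 + 0)² = 1555² = 2418025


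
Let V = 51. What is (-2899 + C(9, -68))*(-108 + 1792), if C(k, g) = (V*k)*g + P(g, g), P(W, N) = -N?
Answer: -57328412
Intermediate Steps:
C(k, g) = -g + 51*g*k (C(k, g) = (51*k)*g - g = 51*g*k - g = -g + 51*g*k)
(-2899 + C(9, -68))*(-108 + 1792) = (-2899 - 68*(-1 + 51*9))*(-108 + 1792) = (-2899 - 68*(-1 + 459))*1684 = (-2899 - 68*458)*1684 = (-2899 - 31144)*1684 = -34043*1684 = -57328412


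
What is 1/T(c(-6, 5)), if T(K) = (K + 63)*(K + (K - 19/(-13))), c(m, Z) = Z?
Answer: 13/10132 ≈ 0.0012831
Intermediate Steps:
T(K) = (63 + K)*(19/13 + 2*K) (T(K) = (63 + K)*(K + (K - 19*(-1)/13)) = (63 + K)*(K + (K - 1*(-19/13))) = (63 + K)*(K + (K + 19/13)) = (63 + K)*(K + (19/13 + K)) = (63 + K)*(19/13 + 2*K))
1/T(c(-6, 5)) = 1/(1197/13 + 2*5² + (1657/13)*5) = 1/(1197/13 + 2*25 + 8285/13) = 1/(1197/13 + 50 + 8285/13) = 1/(10132/13) = 13/10132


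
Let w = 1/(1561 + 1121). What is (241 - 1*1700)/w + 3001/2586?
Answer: -10119113267/2586 ≈ -3.9130e+6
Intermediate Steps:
w = 1/2682 ≈ 0.00037286
(241 - 1*1700)/w + 3001/2586 = (241 - 1*1700)/(1/2682) + 3001/2586 = (241 - 1700)*2682 + 3001*(1/2586) = -1459*2682 + 3001/2586 = -3913038 + 3001/2586 = -10119113267/2586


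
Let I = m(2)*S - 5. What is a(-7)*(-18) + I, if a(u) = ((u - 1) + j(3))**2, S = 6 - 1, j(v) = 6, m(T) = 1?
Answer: -72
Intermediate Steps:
S = 5
a(u) = (5 + u)**2 (a(u) = ((u - 1) + 6)**2 = ((-1 + u) + 6)**2 = (5 + u)**2)
I = 0 (I = 1*5 - 5 = 5 - 5 = 0)
a(-7)*(-18) + I = (5 - 7)**2*(-18) + 0 = (-2)**2*(-18) + 0 = 4*(-18) + 0 = -72 + 0 = -72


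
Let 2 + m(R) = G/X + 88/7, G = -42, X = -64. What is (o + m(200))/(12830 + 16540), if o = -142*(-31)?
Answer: 329521/2192960 ≈ 0.15026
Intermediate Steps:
m(R) = 2515/224 (m(R) = -2 + (-42/(-64) + 88/7) = -2 + (-42*(-1/64) + 88*(⅐)) = -2 + (21/32 + 88/7) = -2 + 2963/224 = 2515/224)
o = 4402
(o + m(200))/(12830 + 16540) = (4402 + 2515/224)/(12830 + 16540) = (988563/224)/29370 = (988563/224)*(1/29370) = 329521/2192960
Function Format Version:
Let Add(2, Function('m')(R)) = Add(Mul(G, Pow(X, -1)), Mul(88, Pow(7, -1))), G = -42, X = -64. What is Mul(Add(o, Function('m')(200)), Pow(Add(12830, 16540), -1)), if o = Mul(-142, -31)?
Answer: Rational(329521, 2192960) ≈ 0.15026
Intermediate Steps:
Function('m')(R) = Rational(2515, 224) (Function('m')(R) = Add(-2, Add(Mul(-42, Pow(-64, -1)), Mul(88, Pow(7, -1)))) = Add(-2, Add(Mul(-42, Rational(-1, 64)), Mul(88, Rational(1, 7)))) = Add(-2, Add(Rational(21, 32), Rational(88, 7))) = Add(-2, Rational(2963, 224)) = Rational(2515, 224))
o = 4402
Mul(Add(o, Function('m')(200)), Pow(Add(12830, 16540), -1)) = Mul(Add(4402, Rational(2515, 224)), Pow(Add(12830, 16540), -1)) = Mul(Rational(988563, 224), Pow(29370, -1)) = Mul(Rational(988563, 224), Rational(1, 29370)) = Rational(329521, 2192960)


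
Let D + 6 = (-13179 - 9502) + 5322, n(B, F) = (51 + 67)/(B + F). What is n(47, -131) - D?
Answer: 729271/42 ≈ 17364.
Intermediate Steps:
n(B, F) = 118/(B + F)
D = -17365 (D = -6 + ((-13179 - 9502) + 5322) = -6 + (-22681 + 5322) = -6 - 17359 = -17365)
n(47, -131) - D = 118/(47 - 131) - 1*(-17365) = 118/(-84) + 17365 = 118*(-1/84) + 17365 = -59/42 + 17365 = 729271/42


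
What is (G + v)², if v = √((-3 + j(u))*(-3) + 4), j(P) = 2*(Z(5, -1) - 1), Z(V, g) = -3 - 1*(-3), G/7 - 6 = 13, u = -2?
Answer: (133 + √19)² ≈ 18867.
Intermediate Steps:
G = 133 (G = 42 + 7*13 = 42 + 91 = 133)
Z(V, g) = 0 (Z(V, g) = -3 + 3 = 0)
j(P) = -2 (j(P) = 2*(0 - 1) = 2*(-1) = -2)
v = √19 (v = √((-3 - 2)*(-3) + 4) = √(-5*(-3) + 4) = √(15 + 4) = √19 ≈ 4.3589)
(G + v)² = (133 + √19)²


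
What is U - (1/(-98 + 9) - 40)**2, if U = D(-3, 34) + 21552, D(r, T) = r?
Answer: 158008908/7921 ≈ 19948.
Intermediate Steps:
U = 21549 (U = -3 + 21552 = 21549)
U - (1/(-98 + 9) - 40)**2 = 21549 - (1/(-98 + 9) - 40)**2 = 21549 - (1/(-89) - 40)**2 = 21549 - (-1/89 - 40)**2 = 21549 - (-3561/89)**2 = 21549 - 1*12680721/7921 = 21549 - 12680721/7921 = 158008908/7921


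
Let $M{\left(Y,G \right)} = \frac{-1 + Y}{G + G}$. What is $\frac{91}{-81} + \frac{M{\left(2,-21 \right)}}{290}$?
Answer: $- \frac{369487}{328860} \approx -1.1235$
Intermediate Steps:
$M{\left(Y,G \right)} = \frac{-1 + Y}{2 G}$
$\frac{91}{-81} + \frac{M{\left(2,-21 \right)}}{290} = \frac{91}{-81} + \frac{\frac{1}{2} \frac{1}{-21} \left(-1 + 2\right)}{290} = 91 \left(- \frac{1}{81}\right) + \frac{1}{2} \left(- \frac{1}{21}\right) 1 \cdot \frac{1}{290} = - \frac{91}{81} - \frac{1}{12180} = - \frac{369487}{328860}$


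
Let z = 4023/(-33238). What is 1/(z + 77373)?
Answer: 33238/2571719751 ≈ 1.2924e-5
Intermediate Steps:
z = -4023/33238 (z = 4023*(-1/33238) = -4023/33238 ≈ -0.12104)
1/(z + 77373) = 1/(-4023/33238 + 77373) = 1/(2571719751/33238) = 33238/2571719751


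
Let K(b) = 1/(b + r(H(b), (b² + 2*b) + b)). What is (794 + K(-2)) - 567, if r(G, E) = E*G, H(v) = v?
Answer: 455/2 ≈ 227.50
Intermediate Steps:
K(b) = 1/(b + b*(b² + 3*b)) (K(b) = 1/(b + ((b² + 2*b) + b)*b) = 1/(b + (b² + 3*b)*b) = 1/(b + b*(b² + 3*b)))
(794 + K(-2)) - 567 = (794 + 1/((-2)*(1 - 2*(3 - 2)))) - 567 = (794 - 1/(2*(1 - 2*1))) - 567 = (794 - 1/(2*(1 - 2))) - 567 = (794 - ½/(-1)) - 567 = (794 - ½*(-1)) - 567 = (794 + ½) - 567 = 1589/2 - 567 = 455/2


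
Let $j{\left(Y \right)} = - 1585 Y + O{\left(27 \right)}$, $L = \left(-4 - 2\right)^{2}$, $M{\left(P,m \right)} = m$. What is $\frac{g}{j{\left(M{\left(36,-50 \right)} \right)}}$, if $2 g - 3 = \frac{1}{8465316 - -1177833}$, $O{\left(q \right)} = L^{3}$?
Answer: $\frac{7232362}{607065158997} \approx 1.1914 \cdot 10^{-5}$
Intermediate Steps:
$L = 36$ ($L = \left(-6\right)^{2} = 36$)
$O{\left(q \right)} = 46656$ ($O{\left(q \right)} = 36^{3} = 46656$)
$g = \frac{14464724}{9643149}$ ($g = \frac{3}{2} + \frac{1}{2 \left(8465316 - -1177833\right)} = \frac{3}{2} + \frac{1}{2 \left(8465316 + \left(-2773051 + 3950884\right)\right)} = \frac{3}{2} + \frac{1}{2 \left(8465316 + 1177833\right)} = \frac{3}{2} + \frac{1}{2 \cdot 9643149} = \frac{3}{2} + \frac{1}{2} \cdot \frac{1}{9643149} = \frac{3}{2} + \frac{1}{19286298} = \frac{14464724}{9643149} \approx 1.5$)
$j{\left(Y \right)} = 46656 - 1585 Y$ ($j{\left(Y \right)} = - 1585 Y + 46656 = 46656 - 1585 Y$)
$\frac{g}{j{\left(M{\left(36,-50 \right)} \right)}} = \frac{14464724}{9643149 \left(46656 - -79250\right)} = \frac{14464724}{9643149 \left(46656 + 79250\right)} = \frac{14464724}{9643149 \cdot 125906} = \frac{14464724}{9643149} \cdot \frac{1}{125906} = \frac{7232362}{607065158997}$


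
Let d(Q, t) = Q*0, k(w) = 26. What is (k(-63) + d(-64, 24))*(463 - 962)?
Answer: -12974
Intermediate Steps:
d(Q, t) = 0
(k(-63) + d(-64, 24))*(463 - 962) = (26 + 0)*(463 - 962) = 26*(-499) = -12974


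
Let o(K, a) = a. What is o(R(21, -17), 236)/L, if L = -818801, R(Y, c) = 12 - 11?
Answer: -236/818801 ≈ -0.00028823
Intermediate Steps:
R(Y, c) = 1
o(R(21, -17), 236)/L = 236/(-818801) = 236*(-1/818801) = -236/818801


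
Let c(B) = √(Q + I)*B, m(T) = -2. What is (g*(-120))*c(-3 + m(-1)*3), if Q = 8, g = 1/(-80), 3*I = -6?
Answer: -27*√6/2 ≈ -33.068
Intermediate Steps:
I = -2 (I = (⅓)*(-6) = -2)
g = -1/80 ≈ -0.012500
c(B) = B*√6 (c(B) = √(8 - 2)*B = √6*B = B*√6)
(g*(-120))*c(-3 + m(-1)*3) = (-1/80*(-120))*((-3 - 2*3)*√6) = 3*((-3 - 6)*√6)/2 = 3*(-9*√6)/2 = -27*√6/2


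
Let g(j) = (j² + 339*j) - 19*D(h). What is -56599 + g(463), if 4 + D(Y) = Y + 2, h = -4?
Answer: 314841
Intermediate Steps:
D(Y) = -2 + Y (D(Y) = -4 + (Y + 2) = -4 + (2 + Y) = -2 + Y)
g(j) = 114 + j² + 339*j (g(j) = (j² + 339*j) - 19*(-2 - 4) = (j² + 339*j) - 19*(-6) = (j² + 339*j) + 114 = 114 + j² + 339*j)
-56599 + g(463) = -56599 + (114 + 463² + 339*463) = -56599 + (114 + 214369 + 156957) = -56599 + 371440 = 314841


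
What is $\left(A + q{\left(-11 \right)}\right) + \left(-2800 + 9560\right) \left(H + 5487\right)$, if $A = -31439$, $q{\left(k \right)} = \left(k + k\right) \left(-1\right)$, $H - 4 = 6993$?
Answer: $84360423$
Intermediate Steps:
$H = 6997$ ($H = 4 + 6993 = 6997$)
$q{\left(k \right)} = - 2 k$ ($q{\left(k \right)} = 2 k \left(-1\right) = - 2 k$)
$\left(A + q{\left(-11 \right)}\right) + \left(-2800 + 9560\right) \left(H + 5487\right) = \left(-31439 - -22\right) + \left(-2800 + 9560\right) \left(6997 + 5487\right) = \left(-31439 + 22\right) + 6760 \cdot 12484 = -31417 + 84391840 = 84360423$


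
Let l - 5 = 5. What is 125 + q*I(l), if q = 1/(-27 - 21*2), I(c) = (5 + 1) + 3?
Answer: 2872/23 ≈ 124.87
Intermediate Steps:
l = 10 (l = 5 + 5 = 10)
I(c) = 9 (I(c) = 6 + 3 = 9)
q = -1/69 (q = 1/(-27 - 42) = 1/(-69) = -1/69 ≈ -0.014493)
125 + q*I(l) = 125 - 1/69*9 = 125 - 3/23 = 2872/23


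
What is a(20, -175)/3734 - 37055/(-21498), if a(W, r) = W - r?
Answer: 35638870/20068383 ≈ 1.7759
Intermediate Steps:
a(20, -175)/3734 - 37055/(-21498) = (20 - 1*(-175))/3734 - 37055/(-21498) = (20 + 175)*(1/3734) - 37055*(-1/21498) = 195*(1/3734) + 37055/21498 = 195/3734 + 37055/21498 = 35638870/20068383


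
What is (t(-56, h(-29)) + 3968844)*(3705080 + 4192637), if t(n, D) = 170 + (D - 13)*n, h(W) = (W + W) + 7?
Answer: 31374454758766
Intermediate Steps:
h(W) = 7 + 2*W (h(W) = 2*W + 7 = 7 + 2*W)
t(n, D) = 170 + n*(-13 + D) (t(n, D) = 170 + (-13 + D)*n = 170 + n*(-13 + D))
(t(-56, h(-29)) + 3968844)*(3705080 + 4192637) = ((170 - 13*(-56) + (7 + 2*(-29))*(-56)) + 3968844)*(3705080 + 4192637) = ((170 + 728 + (7 - 58)*(-56)) + 3968844)*7897717 = ((170 + 728 - 51*(-56)) + 3968844)*7897717 = ((170 + 728 + 2856) + 3968844)*7897717 = (3754 + 3968844)*7897717 = 3972598*7897717 = 31374454758766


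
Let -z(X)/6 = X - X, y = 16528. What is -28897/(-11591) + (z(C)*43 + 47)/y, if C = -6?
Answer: 478154393/191576048 ≈ 2.4959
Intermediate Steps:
z(X) = 0 (z(X) = -6*(X - X) = -6*0 = 0)
-28897/(-11591) + (z(C)*43 + 47)/y = -28897/(-11591) + (0*43 + 47)/16528 = -28897*(-1/11591) + (0 + 47)*(1/16528) = 28897/11591 + 47*(1/16528) = 28897/11591 + 47/16528 = 478154393/191576048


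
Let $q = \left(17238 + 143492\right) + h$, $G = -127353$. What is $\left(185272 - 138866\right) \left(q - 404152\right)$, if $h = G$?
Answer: $-17206184650$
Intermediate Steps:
$h = -127353$
$q = 33377$ ($q = \left(17238 + 143492\right) - 127353 = 160730 - 127353 = 33377$)
$\left(185272 - 138866\right) \left(q - 404152\right) = \left(185272 - 138866\right) \left(33377 - 404152\right) = 46406 \left(-370775\right) = -17206184650$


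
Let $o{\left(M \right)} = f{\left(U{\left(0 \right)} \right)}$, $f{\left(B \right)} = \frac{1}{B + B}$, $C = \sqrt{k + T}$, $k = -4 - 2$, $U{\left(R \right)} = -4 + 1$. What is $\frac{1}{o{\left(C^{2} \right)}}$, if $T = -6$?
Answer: $-6$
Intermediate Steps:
$U{\left(R \right)} = -3$
$k = -6$ ($k = -4 - 2 = -6$)
$C = 2 i \sqrt{3}$ ($C = \sqrt{-6 - 6} = \sqrt{-12} = 2 i \sqrt{3} \approx 3.4641 i$)
$f{\left(B \right)} = \frac{1}{2 B}$
$o{\left(M \right)} = - \frac{1}{6}$ ($o{\left(M \right)} = \frac{1}{2 \left(-3\right)} = \frac{1}{2} \left(- \frac{1}{3}\right) = - \frac{1}{6}$)
$\frac{1}{o{\left(C^{2} \right)}} = \frac{1}{- \frac{1}{6}} = -6$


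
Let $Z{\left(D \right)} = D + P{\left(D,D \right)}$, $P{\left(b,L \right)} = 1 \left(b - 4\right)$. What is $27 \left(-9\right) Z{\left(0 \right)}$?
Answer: $972$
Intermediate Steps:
$P{\left(b,L \right)} = -4 + b$ ($P{\left(b,L \right)} = 1 \left(-4 + b\right) = -4 + b$)
$Z{\left(D \right)} = -4 + 2 D$ ($Z{\left(D \right)} = D + \left(-4 + D\right) = -4 + 2 D$)
$27 \left(-9\right) Z{\left(0 \right)} = 27 \left(-9\right) \left(-4 + 2 \cdot 0\right) = - 243 \left(-4 + 0\right) = \left(-243\right) \left(-4\right) = 972$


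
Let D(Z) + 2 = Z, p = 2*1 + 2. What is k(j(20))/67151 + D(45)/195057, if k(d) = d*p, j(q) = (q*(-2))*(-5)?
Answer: 158933093/13098272607 ≈ 0.012134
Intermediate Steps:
p = 4 (p = 2 + 2 = 4)
j(q) = 10*q (j(q) = -2*q*(-5) = 10*q)
k(d) = 4*d (k(d) = d*4 = 4*d)
D(Z) = -2 + Z
k(j(20))/67151 + D(45)/195057 = (4*(10*20))/67151 + (-2 + 45)/195057 = (4*200)*(1/67151) + 43*(1/195057) = 800*(1/67151) + 43/195057 = 800/67151 + 43/195057 = 158933093/13098272607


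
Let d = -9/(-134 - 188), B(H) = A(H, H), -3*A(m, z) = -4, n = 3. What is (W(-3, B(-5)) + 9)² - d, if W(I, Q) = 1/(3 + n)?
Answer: 486863/5796 ≈ 84.000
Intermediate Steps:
A(m, z) = 4/3 (A(m, z) = -⅓*(-4) = 4/3)
B(H) = 4/3
W(I, Q) = ⅙ (W(I, Q) = 1/(3 + 3) = 1/6 = ⅙)
d = 9/322 (d = -9/(-322) = -9*(-1/322) = 9/322 ≈ 0.027950)
(W(-3, B(-5)) + 9)² - d = (⅙ + 9)² - 1*9/322 = (55/6)² - 9/322 = 3025/36 - 9/322 = 486863/5796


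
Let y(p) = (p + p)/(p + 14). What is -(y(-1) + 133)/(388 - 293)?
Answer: -1727/1235 ≈ -1.3984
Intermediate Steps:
y(p) = 2*p/(14 + p) (y(p) = (2*p)/(14 + p) = 2*p/(14 + p))
-(y(-1) + 133)/(388 - 293) = -(2*(-1)/(14 - 1) + 133)/(388 - 293) = -(2*(-1)/13 + 133)/95 = -(2*(-1)*(1/13) + 133)/95 = -(-2/13 + 133)/95 = -1727/(13*95) = -1*1727/1235 = -1727/1235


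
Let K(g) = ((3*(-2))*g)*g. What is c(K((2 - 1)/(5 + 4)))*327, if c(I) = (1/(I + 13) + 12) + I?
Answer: 12328663/3141 ≈ 3925.1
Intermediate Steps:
K(g) = -6*g**2 (K(g) = (-6*g)*g = -6*g**2)
c(I) = 12 + I + 1/(13 + I) (c(I) = (1/(13 + I) + 12) + I = (12 + 1/(13 + I)) + I = 12 + I + 1/(13 + I))
c(K((2 - 1)/(5 + 4)))*327 = ((157 + (-6*(2 - 1)**2/(5 + 4)**2)**2 + 25*(-6*(2 - 1)**2/(5 + 4)**2))/(13 - 6*(2 - 1)**2/(5 + 4)**2))*327 = ((157 + (-6*(1/9)**2)**2 + 25*(-6*(1/9)**2))/(13 - 6*(1/9)**2))*327 = ((157 + (-6*1/81)**2 + 25*(-6*1/81))/(13 - 6*1/81))*327 = ((157 + (-2/27)**2 + 25*(-2/27))/(13 - 2/27))*327 = ((157 + 4/729 - 50/27)/(349/27))*327 = ((27/349)*(113107/729))*327 = (113107/9423)*327 = 12328663/3141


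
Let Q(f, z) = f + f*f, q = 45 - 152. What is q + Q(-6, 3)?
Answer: -77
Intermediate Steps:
q = -107
Q(f, z) = f + f²
q + Q(-6, 3) = -107 - 6*(1 - 6) = -107 - 6*(-5) = -107 + 30 = -77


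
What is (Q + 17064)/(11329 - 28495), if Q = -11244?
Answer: -970/2861 ≈ -0.33904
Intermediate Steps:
(Q + 17064)/(11329 - 28495) = (-11244 + 17064)/(11329 - 28495) = 5820/(-17166) = 5820*(-1/17166) = -970/2861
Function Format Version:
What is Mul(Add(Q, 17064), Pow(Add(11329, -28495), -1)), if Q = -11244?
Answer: Rational(-970, 2861) ≈ -0.33904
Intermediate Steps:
Mul(Add(Q, 17064), Pow(Add(11329, -28495), -1)) = Mul(Add(-11244, 17064), Pow(Add(11329, -28495), -1)) = Mul(5820, Pow(-17166, -1)) = Mul(5820, Rational(-1, 17166)) = Rational(-970, 2861)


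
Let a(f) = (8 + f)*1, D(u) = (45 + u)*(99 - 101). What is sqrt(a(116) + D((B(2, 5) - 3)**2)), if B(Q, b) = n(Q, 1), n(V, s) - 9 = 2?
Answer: I*sqrt(94) ≈ 9.6954*I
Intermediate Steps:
n(V, s) = 11 (n(V, s) = 9 + 2 = 11)
B(Q, b) = 11
D(u) = -90 - 2*u (D(u) = (45 + u)*(-2) = -90 - 2*u)
a(f) = 8 + f
sqrt(a(116) + D((B(2, 5) - 3)**2)) = sqrt((8 + 116) + (-90 - 2*(11 - 3)**2)) = sqrt(124 + (-90 - 2*8**2)) = sqrt(124 + (-90 - 2*64)) = sqrt(124 + (-90 - 128)) = sqrt(124 - 218) = sqrt(-94) = I*sqrt(94)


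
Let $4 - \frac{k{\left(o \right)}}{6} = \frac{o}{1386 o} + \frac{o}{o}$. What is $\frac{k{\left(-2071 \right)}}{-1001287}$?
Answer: $- \frac{4157}{231297297} \approx -1.7973 \cdot 10^{-5}$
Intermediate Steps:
$k{\left(o \right)} = \frac{4157}{231}$ ($k{\left(o \right)} = 24 - 6 \left(\frac{o}{1386 o} + \frac{o}{o}\right) = 24 - 6 \left(o \frac{1}{1386 o} + 1\right) = 24 - 6 \left(\frac{1}{1386} + 1\right) = 24 - \frac{1387}{231} = \frac{4157}{231}$)
$\frac{k{\left(-2071 \right)}}{-1001287} = \frac{4157}{231 \left(-1001287\right)} = \frac{4157}{231} \left(- \frac{1}{1001287}\right) = - \frac{4157}{231297297}$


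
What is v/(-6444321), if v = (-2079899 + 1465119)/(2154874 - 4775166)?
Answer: -153695/4221500690433 ≈ -3.6408e-8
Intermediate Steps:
v = 153695/655073 (v = -614780/(-2620292) = -614780*(-1/2620292) = 153695/655073 ≈ 0.23462)
v/(-6444321) = (153695/655073)/(-6444321) = (153695/655073)*(-1/6444321) = -153695/4221500690433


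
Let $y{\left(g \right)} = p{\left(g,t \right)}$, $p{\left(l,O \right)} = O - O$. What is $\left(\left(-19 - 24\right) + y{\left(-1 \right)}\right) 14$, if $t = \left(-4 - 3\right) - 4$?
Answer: $-602$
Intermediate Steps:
$t = -11$ ($t = \left(-4 - 3\right) - 4 = -7 - 4 = -11$)
$p{\left(l,O \right)} = 0$
$y{\left(g \right)} = 0$
$\left(\left(-19 - 24\right) + y{\left(-1 \right)}\right) 14 = \left(\left(-19 - 24\right) + 0\right) 14 = \left(-43 + 0\right) 14 = \left(-43\right) 14 = -602$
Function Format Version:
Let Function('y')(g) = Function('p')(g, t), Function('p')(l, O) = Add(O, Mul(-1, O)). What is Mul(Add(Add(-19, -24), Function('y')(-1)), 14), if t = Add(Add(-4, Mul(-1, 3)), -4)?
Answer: -602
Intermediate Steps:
t = -11 (t = Add(Add(-4, -3), -4) = Add(-7, -4) = -11)
Function('p')(l, O) = 0
Function('y')(g) = 0
Mul(Add(Add(-19, -24), Function('y')(-1)), 14) = Mul(Add(Add(-19, -24), 0), 14) = Mul(Add(-43, 0), 14) = Mul(-43, 14) = -602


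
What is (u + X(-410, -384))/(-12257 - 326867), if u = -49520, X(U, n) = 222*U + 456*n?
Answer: 78911/84781 ≈ 0.93076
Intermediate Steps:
(u + X(-410, -384))/(-12257 - 326867) = (-49520 + (222*(-410) + 456*(-384)))/(-12257 - 326867) = (-49520 + (-91020 - 175104))/(-339124) = (-49520 - 266124)*(-1/339124) = -315644*(-1/339124) = 78911/84781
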